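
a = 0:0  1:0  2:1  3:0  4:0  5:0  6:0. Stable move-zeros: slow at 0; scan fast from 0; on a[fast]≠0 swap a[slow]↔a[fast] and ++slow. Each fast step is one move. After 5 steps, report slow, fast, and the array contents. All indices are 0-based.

slow=0 fast=0: a[fast]=0, fast++
slow=0 fast=1: a[fast]=0, fast++
slow=0 fast=2: a[fast]=1≠0 swap→a[0]=1, slow++,fast++
slow=1 fast=3: a[fast]=0, fast++
slow=1 fast=4: a[fast]=0, fast++

slow=1, fast=5, a=[1, 0, 0, 0, 0, 0, 0]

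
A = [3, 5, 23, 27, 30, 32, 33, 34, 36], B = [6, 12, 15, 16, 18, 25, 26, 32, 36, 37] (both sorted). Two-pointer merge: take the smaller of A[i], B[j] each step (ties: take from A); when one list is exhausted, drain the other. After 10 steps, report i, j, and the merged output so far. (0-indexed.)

i=3, j=7, merged so far=[3, 5, 6, 12, 15, 16, 18, 23, 25, 26]

[i=0,j=0] A[i]=3<=B[j]=6 take 3 → i++
[i=1,j=0] A[i]=5<=B[j]=6 take 5 → i++
[i=2,j=0] A[i]=23>B[j]=6 take 6 → j++
[i=2,j=1] A[i]=23>B[j]=12 take 12 → j++
[i=2,j=2] A[i]=23>B[j]=15 take 15 → j++
[i=2,j=3] A[i]=23>B[j]=16 take 16 → j++
[i=2,j=4] A[i]=23>B[j]=18 take 18 → j++
[i=2,j=5] A[i]=23<=B[j]=25 take 23 → i++
[i=3,j=5] A[i]=27>B[j]=25 take 25 → j++
[i=3,j=6] A[i]=27>B[j]=26 take 26 → j++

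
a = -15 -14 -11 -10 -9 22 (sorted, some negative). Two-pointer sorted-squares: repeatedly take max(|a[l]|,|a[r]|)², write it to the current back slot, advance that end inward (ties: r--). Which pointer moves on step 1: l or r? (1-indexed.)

l=1 r=6: |-15|<=|22| out[6]=484, r--

r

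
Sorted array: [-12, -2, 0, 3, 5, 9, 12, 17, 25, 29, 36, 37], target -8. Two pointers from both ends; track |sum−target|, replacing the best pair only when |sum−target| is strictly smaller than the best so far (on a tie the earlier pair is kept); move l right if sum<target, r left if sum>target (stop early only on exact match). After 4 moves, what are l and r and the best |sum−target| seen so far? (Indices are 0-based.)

l=0, r=7, best |Δ|=21

l=0 r=11: -12+37=25 d=33 *, r--
l=0 r=10: -12+36=24 d=32 *, r--
l=0 r=9: -12+29=17 d=25 *, r--
l=0 r=8: -12+25=13 d=21 *, r--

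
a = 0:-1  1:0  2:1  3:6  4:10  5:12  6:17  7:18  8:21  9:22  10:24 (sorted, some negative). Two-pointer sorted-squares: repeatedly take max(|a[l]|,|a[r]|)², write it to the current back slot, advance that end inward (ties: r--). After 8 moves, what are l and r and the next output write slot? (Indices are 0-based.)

l=0, r=2, next write slot=2

l=0 r=10: |-1|<=|24| out[10]=576, r--
l=0 r=9: |-1|<=|22| out[9]=484, r--
l=0 r=8: |-1|<=|21| out[8]=441, r--
l=0 r=7: |-1|<=|18| out[7]=324, r--
l=0 r=6: |-1|<=|17| out[6]=289, r--
l=0 r=5: |-1|<=|12| out[5]=144, r--
l=0 r=4: |-1|<=|10| out[4]=100, r--
l=0 r=3: |-1|<=|6| out[3]=36, r--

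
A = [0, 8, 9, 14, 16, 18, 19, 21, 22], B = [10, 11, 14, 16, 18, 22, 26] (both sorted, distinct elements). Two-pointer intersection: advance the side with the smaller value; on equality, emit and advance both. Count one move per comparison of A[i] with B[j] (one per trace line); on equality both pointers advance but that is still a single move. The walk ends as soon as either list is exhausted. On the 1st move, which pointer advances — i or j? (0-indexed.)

[i=0,j=0] 0<10 → i++

i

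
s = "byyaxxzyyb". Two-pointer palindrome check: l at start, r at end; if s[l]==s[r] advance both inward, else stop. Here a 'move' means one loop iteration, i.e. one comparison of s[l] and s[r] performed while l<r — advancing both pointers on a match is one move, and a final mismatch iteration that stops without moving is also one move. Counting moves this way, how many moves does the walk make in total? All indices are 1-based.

4 moves

[1,10] 'b'=='b' → l++,r--
[2,9] 'y'=='y' → l++,r--
[3,8] 'y'=='y' → l++,r--
[4,7] 'a'!='z' → stop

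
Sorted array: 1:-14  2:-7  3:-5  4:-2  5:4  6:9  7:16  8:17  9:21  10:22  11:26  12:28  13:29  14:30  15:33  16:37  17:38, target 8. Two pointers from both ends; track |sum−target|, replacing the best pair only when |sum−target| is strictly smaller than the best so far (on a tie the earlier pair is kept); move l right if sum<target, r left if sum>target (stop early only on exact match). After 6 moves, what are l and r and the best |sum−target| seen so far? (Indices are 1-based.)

l=1, r=11, best |Δ|=6

l=1 r=17: -14+38=24 d=16 *, r--
l=1 r=16: -14+37=23 d=15 *, r--
l=1 r=15: -14+33=19 d=11 *, r--
l=1 r=14: -14+30=16 d=8 *, r--
l=1 r=13: -14+29=15 d=7 *, r--
l=1 r=12: -14+28=14 d=6 *, r--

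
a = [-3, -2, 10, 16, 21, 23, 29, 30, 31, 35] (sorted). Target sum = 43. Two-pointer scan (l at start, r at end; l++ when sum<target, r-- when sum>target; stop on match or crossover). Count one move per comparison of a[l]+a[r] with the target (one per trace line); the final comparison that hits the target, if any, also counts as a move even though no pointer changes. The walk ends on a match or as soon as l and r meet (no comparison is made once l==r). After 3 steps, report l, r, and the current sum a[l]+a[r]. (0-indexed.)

[0,9] -3+35=32 <43 → l++
[1,9] -2+35=33 <43 → l++
[2,9] 10+35=45 >43 → r--

l=2, r=8, sum=41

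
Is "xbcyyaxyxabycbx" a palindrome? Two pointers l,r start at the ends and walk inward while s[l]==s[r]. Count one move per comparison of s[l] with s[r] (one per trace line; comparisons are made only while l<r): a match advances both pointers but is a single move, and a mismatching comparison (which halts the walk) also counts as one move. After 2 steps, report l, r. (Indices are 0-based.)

[0,14] 'x'=='x' → l++,r--
[1,13] 'b'=='b' → l++,r--

l=2, r=12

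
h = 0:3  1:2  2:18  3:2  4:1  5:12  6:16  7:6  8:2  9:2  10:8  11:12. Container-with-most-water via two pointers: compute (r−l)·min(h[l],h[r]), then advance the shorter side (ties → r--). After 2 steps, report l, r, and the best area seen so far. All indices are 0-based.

l=2, r=11, best area=33

[0,11] min(3,12)*11=33 best=33 * → l++
[1,11] min(2,12)*10=20 best=33 → l++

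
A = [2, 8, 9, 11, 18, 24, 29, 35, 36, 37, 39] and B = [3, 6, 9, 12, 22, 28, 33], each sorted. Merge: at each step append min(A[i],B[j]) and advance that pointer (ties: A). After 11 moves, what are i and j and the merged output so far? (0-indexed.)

i=6, j=5, merged so far=[2, 3, 6, 8, 9, 9, 11, 12, 18, 22, 24]

i=0 j=0: A[i]=2<=B[j]=3 take 2, i++
i=1 j=0: A[i]=8>B[j]=3 take 3, j++
i=1 j=1: A[i]=8>B[j]=6 take 6, j++
i=1 j=2: A[i]=8<=B[j]=9 take 8, i++
i=2 j=2: A[i]=9<=B[j]=9 take 9, i++
i=3 j=2: A[i]=11>B[j]=9 take 9, j++
i=3 j=3: A[i]=11<=B[j]=12 take 11, i++
i=4 j=3: A[i]=18>B[j]=12 take 12, j++
i=4 j=4: A[i]=18<=B[j]=22 take 18, i++
i=5 j=4: A[i]=24>B[j]=22 take 22, j++
i=5 j=5: A[i]=24<=B[j]=28 take 24, i++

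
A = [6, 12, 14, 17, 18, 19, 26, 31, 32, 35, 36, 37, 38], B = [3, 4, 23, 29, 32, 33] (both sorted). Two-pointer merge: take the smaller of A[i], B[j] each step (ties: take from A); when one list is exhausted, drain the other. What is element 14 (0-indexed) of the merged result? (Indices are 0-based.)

i=0 j=0: A[i]=6>B[j]=3 take 3, j++
i=0 j=1: A[i]=6>B[j]=4 take 4, j++
i=0 j=2: A[i]=6<=B[j]=23 take 6, i++
i=1 j=2: A[i]=12<=B[j]=23 take 12, i++
i=2 j=2: A[i]=14<=B[j]=23 take 14, i++
i=3 j=2: A[i]=17<=B[j]=23 take 17, i++
i=4 j=2: A[i]=18<=B[j]=23 take 18, i++
i=5 j=2: A[i]=19<=B[j]=23 take 19, i++
i=6 j=2: A[i]=26>B[j]=23 take 23, j++
i=6 j=3: A[i]=26<=B[j]=29 take 26, i++
i=7 j=3: A[i]=31>B[j]=29 take 29, j++
i=7 j=4: A[i]=31<=B[j]=32 take 31, i++
i=8 j=4: A[i]=32<=B[j]=32 take 32, i++
i=9 j=4: A[i]=35>B[j]=32 take 32, j++
i=9 j=5: A[i]=35>B[j]=33 take 33, j++
i=9 j=6: B done, take A[i]=35, i++
i=10 j=6: B done, take A[i]=36, i++
i=11 j=6: B done, take A[i]=37, i++
i=12 j=6: B done, take A[i]=38, i++

merged[14] = 33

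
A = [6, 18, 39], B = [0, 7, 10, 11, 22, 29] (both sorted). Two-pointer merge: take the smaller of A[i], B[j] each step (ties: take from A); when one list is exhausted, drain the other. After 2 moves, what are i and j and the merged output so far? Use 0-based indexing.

[i=0,j=0] A[i]=6>B[j]=0 take 0 → j++
[i=0,j=1] A[i]=6<=B[j]=7 take 6 → i++

i=1, j=1, merged so far=[0, 6]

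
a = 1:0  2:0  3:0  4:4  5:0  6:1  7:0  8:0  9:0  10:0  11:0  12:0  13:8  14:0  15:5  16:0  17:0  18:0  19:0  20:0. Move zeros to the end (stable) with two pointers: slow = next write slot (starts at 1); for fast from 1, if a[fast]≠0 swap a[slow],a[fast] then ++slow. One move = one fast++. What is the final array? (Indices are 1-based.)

(s=1,f=1) a[fast]=0 → fast++
(s=1,f=2) a[fast]=0 → fast++
(s=1,f=3) a[fast]=0 → fast++
(s=1,f=4) a[fast]=4≠0 swap→a[1]=4 → slow++,fast++
(s=2,f=5) a[fast]=0 → fast++
(s=2,f=6) a[fast]=1≠0 swap→a[2]=1 → slow++,fast++
(s=3,f=7) a[fast]=0 → fast++
(s=3,f=8) a[fast]=0 → fast++
(s=3,f=9) a[fast]=0 → fast++
(s=3,f=10) a[fast]=0 → fast++
(s=3,f=11) a[fast]=0 → fast++
(s=3,f=12) a[fast]=0 → fast++
(s=3,f=13) a[fast]=8≠0 swap→a[3]=8 → slow++,fast++
(s=4,f=14) a[fast]=0 → fast++
(s=4,f=15) a[fast]=5≠0 swap→a[4]=5 → slow++,fast++
(s=5,f=16) a[fast]=0 → fast++
(s=5,f=17) a[fast]=0 → fast++
(s=5,f=18) a[fast]=0 → fast++
(s=5,f=19) a[fast]=0 → fast++
(s=5,f=20) a[fast]=0 → fast++

[4, 1, 8, 5, 0, 0, 0, 0, 0, 0, 0, 0, 0, 0, 0, 0, 0, 0, 0, 0]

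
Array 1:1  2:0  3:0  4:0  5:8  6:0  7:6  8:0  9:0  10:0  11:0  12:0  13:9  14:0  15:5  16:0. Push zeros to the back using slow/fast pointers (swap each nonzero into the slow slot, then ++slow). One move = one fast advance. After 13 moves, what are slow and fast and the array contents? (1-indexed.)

(s=1,f=1) a[fast]=1≠0 swap→a[1]=1 → slow++,fast++
(s=2,f=2) a[fast]=0 → fast++
(s=2,f=3) a[fast]=0 → fast++
(s=2,f=4) a[fast]=0 → fast++
(s=2,f=5) a[fast]=8≠0 swap→a[2]=8 → slow++,fast++
(s=3,f=6) a[fast]=0 → fast++
(s=3,f=7) a[fast]=6≠0 swap→a[3]=6 → slow++,fast++
(s=4,f=8) a[fast]=0 → fast++
(s=4,f=9) a[fast]=0 → fast++
(s=4,f=10) a[fast]=0 → fast++
(s=4,f=11) a[fast]=0 → fast++
(s=4,f=12) a[fast]=0 → fast++
(s=4,f=13) a[fast]=9≠0 swap→a[4]=9 → slow++,fast++

slow=5, fast=14, a=[1, 8, 6, 9, 0, 0, 0, 0, 0, 0, 0, 0, 0, 0, 5, 0]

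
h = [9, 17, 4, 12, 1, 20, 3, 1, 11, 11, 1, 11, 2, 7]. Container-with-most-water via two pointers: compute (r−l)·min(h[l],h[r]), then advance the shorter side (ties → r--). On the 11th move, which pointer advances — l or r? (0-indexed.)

l

l=0 r=13: min(9,7)*13=91 best=91 *, r--
l=0 r=12: min(9,2)*12=24 best=91, r--
l=0 r=11: min(9,11)*11=99 best=99 *, l++
l=1 r=11: min(17,11)*10=110 best=110 *, r--
l=1 r=10: min(17,1)*9=9 best=110, r--
l=1 r=9: min(17,11)*8=88 best=110, r--
l=1 r=8: min(17,11)*7=77 best=110, r--
l=1 r=7: min(17,1)*6=6 best=110, r--
l=1 r=6: min(17,3)*5=15 best=110, r--
l=1 r=5: min(17,20)*4=68 best=110, l++
l=2 r=5: min(4,20)*3=12 best=110, l++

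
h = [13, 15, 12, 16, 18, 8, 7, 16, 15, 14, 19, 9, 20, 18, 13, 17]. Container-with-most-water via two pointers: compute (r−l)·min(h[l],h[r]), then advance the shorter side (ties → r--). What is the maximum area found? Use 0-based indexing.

l=0 r=15: min(13,17)*15=195 best=195 *, l++
l=1 r=15: min(15,17)*14=210 best=210 *, l++
l=2 r=15: min(12,17)*13=156 best=210, l++
l=3 r=15: min(16,17)*12=192 best=210, l++
l=4 r=15: min(18,17)*11=187 best=210, r--
l=4 r=14: min(18,13)*10=130 best=210, r--
l=4 r=13: min(18,18)*9=162 best=210, r--
l=4 r=12: min(18,20)*8=144 best=210, l++
l=5 r=12: min(8,20)*7=56 best=210, l++
l=6 r=12: min(7,20)*6=42 best=210, l++
l=7 r=12: min(16,20)*5=80 best=210, l++
l=8 r=12: min(15,20)*4=60 best=210, l++
l=9 r=12: min(14,20)*3=42 best=210, l++
l=10 r=12: min(19,20)*2=38 best=210, l++
l=11 r=12: min(9,20)*1=9 best=210, l++

max area = 210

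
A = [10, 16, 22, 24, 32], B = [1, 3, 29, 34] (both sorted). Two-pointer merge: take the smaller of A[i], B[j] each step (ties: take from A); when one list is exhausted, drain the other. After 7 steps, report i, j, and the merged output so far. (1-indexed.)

[i=1,j=1] A[i]=10>B[j]=1 take 1 → j++
[i=1,j=2] A[i]=10>B[j]=3 take 3 → j++
[i=1,j=3] A[i]=10<=B[j]=29 take 10 → i++
[i=2,j=3] A[i]=16<=B[j]=29 take 16 → i++
[i=3,j=3] A[i]=22<=B[j]=29 take 22 → i++
[i=4,j=3] A[i]=24<=B[j]=29 take 24 → i++
[i=5,j=3] A[i]=32>B[j]=29 take 29 → j++

i=5, j=4, merged so far=[1, 3, 10, 16, 22, 24, 29]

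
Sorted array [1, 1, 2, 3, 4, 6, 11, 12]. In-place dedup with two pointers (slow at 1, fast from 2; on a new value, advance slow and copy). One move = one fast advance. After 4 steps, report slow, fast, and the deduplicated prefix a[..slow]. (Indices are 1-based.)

slow=1 fast=2: a[fast]=1=a[slow] dup, fast++
slow=1 fast=3: a[fast]=2≠a[slow]=1 write a[2]=2, slow++,fast++
slow=2 fast=4: a[fast]=3≠a[slow]=2 write a[3]=3, slow++,fast++
slow=3 fast=5: a[fast]=4≠a[slow]=3 write a[4]=4, slow++,fast++

slow=4, fast=6, prefix=[1, 2, 3, 4]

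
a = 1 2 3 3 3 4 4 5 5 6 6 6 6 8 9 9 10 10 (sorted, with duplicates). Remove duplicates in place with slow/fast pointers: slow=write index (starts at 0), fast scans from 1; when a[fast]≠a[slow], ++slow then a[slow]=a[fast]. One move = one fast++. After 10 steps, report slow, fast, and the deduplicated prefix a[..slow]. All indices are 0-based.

slow=5, fast=11, prefix=[1, 2, 3, 4, 5, 6]

(s=0,f=1) a[fast]=2≠a[slow]=1 write a[1]=2 → slow++,fast++
(s=1,f=2) a[fast]=3≠a[slow]=2 write a[2]=3 → slow++,fast++
(s=2,f=3) a[fast]=3=a[slow] dup → fast++
(s=2,f=4) a[fast]=3=a[slow] dup → fast++
(s=2,f=5) a[fast]=4≠a[slow]=3 write a[3]=4 → slow++,fast++
(s=3,f=6) a[fast]=4=a[slow] dup → fast++
(s=3,f=7) a[fast]=5≠a[slow]=4 write a[4]=5 → slow++,fast++
(s=4,f=8) a[fast]=5=a[slow] dup → fast++
(s=4,f=9) a[fast]=6≠a[slow]=5 write a[5]=6 → slow++,fast++
(s=5,f=10) a[fast]=6=a[slow] dup → fast++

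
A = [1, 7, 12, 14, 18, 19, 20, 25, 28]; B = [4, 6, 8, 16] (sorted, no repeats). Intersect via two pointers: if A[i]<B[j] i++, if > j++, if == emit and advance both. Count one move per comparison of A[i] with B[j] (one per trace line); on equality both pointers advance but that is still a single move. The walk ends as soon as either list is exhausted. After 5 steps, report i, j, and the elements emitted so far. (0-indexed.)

i=2, j=3, emitted=[]

i=0 j=0: 1<4, i++
i=1 j=0: 7>4, j++
i=1 j=1: 7>6, j++
i=1 j=2: 7<8, i++
i=2 j=2: 12>8, j++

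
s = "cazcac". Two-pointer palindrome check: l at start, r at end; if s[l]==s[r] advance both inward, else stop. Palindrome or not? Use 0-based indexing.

[0,5] 'c'=='c' → l++,r--
[1,4] 'a'=='a' → l++,r--
[2,3] 'z'!='c' → stop

not a palindrome (mismatch at 2,3)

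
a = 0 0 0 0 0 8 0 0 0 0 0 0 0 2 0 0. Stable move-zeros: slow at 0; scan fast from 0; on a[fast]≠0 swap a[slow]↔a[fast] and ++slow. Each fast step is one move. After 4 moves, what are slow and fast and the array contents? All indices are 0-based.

(s=0,f=0) a[fast]=0 → fast++
(s=0,f=1) a[fast]=0 → fast++
(s=0,f=2) a[fast]=0 → fast++
(s=0,f=3) a[fast]=0 → fast++

slow=0, fast=4, a=[0, 0, 0, 0, 0, 8, 0, 0, 0, 0, 0, 0, 0, 2, 0, 0]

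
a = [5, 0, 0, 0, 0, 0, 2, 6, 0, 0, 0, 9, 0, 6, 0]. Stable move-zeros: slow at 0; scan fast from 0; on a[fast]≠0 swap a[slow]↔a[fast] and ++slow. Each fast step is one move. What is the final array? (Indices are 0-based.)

(s=0,f=0) a[fast]=5≠0 swap→a[0]=5 → slow++,fast++
(s=1,f=1) a[fast]=0 → fast++
(s=1,f=2) a[fast]=0 → fast++
(s=1,f=3) a[fast]=0 → fast++
(s=1,f=4) a[fast]=0 → fast++
(s=1,f=5) a[fast]=0 → fast++
(s=1,f=6) a[fast]=2≠0 swap→a[1]=2 → slow++,fast++
(s=2,f=7) a[fast]=6≠0 swap→a[2]=6 → slow++,fast++
(s=3,f=8) a[fast]=0 → fast++
(s=3,f=9) a[fast]=0 → fast++
(s=3,f=10) a[fast]=0 → fast++
(s=3,f=11) a[fast]=9≠0 swap→a[3]=9 → slow++,fast++
(s=4,f=12) a[fast]=0 → fast++
(s=4,f=13) a[fast]=6≠0 swap→a[4]=6 → slow++,fast++
(s=5,f=14) a[fast]=0 → fast++

[5, 2, 6, 9, 6, 0, 0, 0, 0, 0, 0, 0, 0, 0, 0]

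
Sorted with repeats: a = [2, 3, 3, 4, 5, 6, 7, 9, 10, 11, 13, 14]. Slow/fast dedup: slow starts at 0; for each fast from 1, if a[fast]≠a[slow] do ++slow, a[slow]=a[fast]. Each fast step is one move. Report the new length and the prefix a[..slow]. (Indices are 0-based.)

length 11; prefix = [2, 3, 4, 5, 6, 7, 9, 10, 11, 13, 14]

slow=0 fast=1: a[fast]=3≠a[slow]=2 write a[1]=3, slow++,fast++
slow=1 fast=2: a[fast]=3=a[slow] dup, fast++
slow=1 fast=3: a[fast]=4≠a[slow]=3 write a[2]=4, slow++,fast++
slow=2 fast=4: a[fast]=5≠a[slow]=4 write a[3]=5, slow++,fast++
slow=3 fast=5: a[fast]=6≠a[slow]=5 write a[4]=6, slow++,fast++
slow=4 fast=6: a[fast]=7≠a[slow]=6 write a[5]=7, slow++,fast++
slow=5 fast=7: a[fast]=9≠a[slow]=7 write a[6]=9, slow++,fast++
slow=6 fast=8: a[fast]=10≠a[slow]=9 write a[7]=10, slow++,fast++
slow=7 fast=9: a[fast]=11≠a[slow]=10 write a[8]=11, slow++,fast++
slow=8 fast=10: a[fast]=13≠a[slow]=11 write a[9]=13, slow++,fast++
slow=9 fast=11: a[fast]=14≠a[slow]=13 write a[10]=14, slow++,fast++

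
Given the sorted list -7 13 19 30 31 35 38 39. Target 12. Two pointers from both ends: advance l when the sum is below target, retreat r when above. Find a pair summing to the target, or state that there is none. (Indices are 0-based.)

[0,7] -7+39=32 >12 → r--
[0,6] -7+38=31 >12 → r--
[0,5] -7+35=28 >12 → r--
[0,4] -7+31=24 >12 → r--
[0,3] -7+30=23 >12 → r--
[0,2] -7+19=12 → found

(-7, 19)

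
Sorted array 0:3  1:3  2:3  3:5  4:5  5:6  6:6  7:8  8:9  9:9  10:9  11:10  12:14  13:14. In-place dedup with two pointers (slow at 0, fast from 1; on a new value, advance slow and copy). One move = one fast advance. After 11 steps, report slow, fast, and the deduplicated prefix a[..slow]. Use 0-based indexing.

slow=5, fast=12, prefix=[3, 5, 6, 8, 9, 10]

slow=0 fast=1: a[fast]=3=a[slow] dup, fast++
slow=0 fast=2: a[fast]=3=a[slow] dup, fast++
slow=0 fast=3: a[fast]=5≠a[slow]=3 write a[1]=5, slow++,fast++
slow=1 fast=4: a[fast]=5=a[slow] dup, fast++
slow=1 fast=5: a[fast]=6≠a[slow]=5 write a[2]=6, slow++,fast++
slow=2 fast=6: a[fast]=6=a[slow] dup, fast++
slow=2 fast=7: a[fast]=8≠a[slow]=6 write a[3]=8, slow++,fast++
slow=3 fast=8: a[fast]=9≠a[slow]=8 write a[4]=9, slow++,fast++
slow=4 fast=9: a[fast]=9=a[slow] dup, fast++
slow=4 fast=10: a[fast]=9=a[slow] dup, fast++
slow=4 fast=11: a[fast]=10≠a[slow]=9 write a[5]=10, slow++,fast++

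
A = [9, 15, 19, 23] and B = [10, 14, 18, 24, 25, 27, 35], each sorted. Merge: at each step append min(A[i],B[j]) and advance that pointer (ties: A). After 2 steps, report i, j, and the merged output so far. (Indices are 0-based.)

i=1, j=1, merged so far=[9, 10]

i=0 j=0: A[i]=9<=B[j]=10 take 9, i++
i=1 j=0: A[i]=15>B[j]=10 take 10, j++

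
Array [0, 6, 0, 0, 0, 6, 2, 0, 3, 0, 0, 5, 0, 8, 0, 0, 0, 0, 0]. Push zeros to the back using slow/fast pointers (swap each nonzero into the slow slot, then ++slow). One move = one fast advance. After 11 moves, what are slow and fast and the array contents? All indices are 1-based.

slow=5, fast=12, a=[6, 6, 2, 3, 0, 0, 0, 0, 0, 0, 0, 5, 0, 8, 0, 0, 0, 0, 0]

slow=1 fast=1: a[fast]=0, fast++
slow=1 fast=2: a[fast]=6≠0 swap→a[1]=6, slow++,fast++
slow=2 fast=3: a[fast]=0, fast++
slow=2 fast=4: a[fast]=0, fast++
slow=2 fast=5: a[fast]=0, fast++
slow=2 fast=6: a[fast]=6≠0 swap→a[2]=6, slow++,fast++
slow=3 fast=7: a[fast]=2≠0 swap→a[3]=2, slow++,fast++
slow=4 fast=8: a[fast]=0, fast++
slow=4 fast=9: a[fast]=3≠0 swap→a[4]=3, slow++,fast++
slow=5 fast=10: a[fast]=0, fast++
slow=5 fast=11: a[fast]=0, fast++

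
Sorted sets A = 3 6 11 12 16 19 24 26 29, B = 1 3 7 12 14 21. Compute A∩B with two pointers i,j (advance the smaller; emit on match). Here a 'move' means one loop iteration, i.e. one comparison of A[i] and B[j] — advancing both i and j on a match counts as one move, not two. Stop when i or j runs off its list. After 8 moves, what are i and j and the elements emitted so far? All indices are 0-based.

[i=0,j=0] 3>1 → j++
[i=0,j=1] 3==3 emit → i++,j++
[i=1,j=2] 6<7 → i++
[i=2,j=2] 11>7 → j++
[i=2,j=3] 11<12 → i++
[i=3,j=3] 12==12 emit → i++,j++
[i=4,j=4] 16>14 → j++
[i=4,j=5] 16<21 → i++

i=5, j=5, emitted=[3, 12]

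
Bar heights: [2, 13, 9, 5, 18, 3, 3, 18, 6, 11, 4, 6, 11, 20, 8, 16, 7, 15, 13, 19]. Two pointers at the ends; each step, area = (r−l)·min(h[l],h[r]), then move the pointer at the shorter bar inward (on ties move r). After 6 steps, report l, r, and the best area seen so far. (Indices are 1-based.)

l=7, r=20, best area=270

[1,20] min(2,19)*19=38 best=38 * → l++
[2,20] min(13,19)*18=234 best=234 * → l++
[3,20] min(9,19)*17=153 best=234 → l++
[4,20] min(5,19)*16=80 best=234 → l++
[5,20] min(18,19)*15=270 best=270 * → l++
[6,20] min(3,19)*14=42 best=270 → l++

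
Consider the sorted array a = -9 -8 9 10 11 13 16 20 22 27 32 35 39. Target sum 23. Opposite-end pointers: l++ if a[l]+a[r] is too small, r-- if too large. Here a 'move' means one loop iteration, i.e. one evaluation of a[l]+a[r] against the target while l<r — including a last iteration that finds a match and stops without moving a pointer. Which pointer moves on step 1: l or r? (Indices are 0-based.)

r

l=0 r=12: -9+39=30 >23, r--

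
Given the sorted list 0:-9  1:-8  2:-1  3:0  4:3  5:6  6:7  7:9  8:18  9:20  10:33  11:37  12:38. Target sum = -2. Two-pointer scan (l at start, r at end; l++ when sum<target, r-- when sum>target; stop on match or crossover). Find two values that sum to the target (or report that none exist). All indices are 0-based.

(-9, 7)

[0,12] -9+38=29 >-2 → r--
[0,11] -9+37=28 >-2 → r--
[0,10] -9+33=24 >-2 → r--
[0,9] -9+20=11 >-2 → r--
[0,8] -9+18=9 >-2 → r--
[0,7] -9+9=0 >-2 → r--
[0,6] -9+7=-2 → found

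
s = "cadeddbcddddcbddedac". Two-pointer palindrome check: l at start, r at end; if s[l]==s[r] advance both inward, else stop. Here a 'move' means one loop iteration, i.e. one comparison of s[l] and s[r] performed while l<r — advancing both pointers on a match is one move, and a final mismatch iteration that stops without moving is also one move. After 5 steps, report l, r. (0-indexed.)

[0,19] 'c'=='c' → l++,r--
[1,18] 'a'=='a' → l++,r--
[2,17] 'd'=='d' → l++,r--
[3,16] 'e'=='e' → l++,r--
[4,15] 'd'=='d' → l++,r--

l=5, r=14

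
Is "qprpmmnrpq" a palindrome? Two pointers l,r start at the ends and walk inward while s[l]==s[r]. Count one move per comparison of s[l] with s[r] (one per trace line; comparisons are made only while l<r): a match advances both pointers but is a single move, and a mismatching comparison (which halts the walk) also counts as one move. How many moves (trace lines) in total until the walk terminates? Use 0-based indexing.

4 moves

[0,9] 'q'=='q' → l++,r--
[1,8] 'p'=='p' → l++,r--
[2,7] 'r'=='r' → l++,r--
[3,6] 'p'!='n' → stop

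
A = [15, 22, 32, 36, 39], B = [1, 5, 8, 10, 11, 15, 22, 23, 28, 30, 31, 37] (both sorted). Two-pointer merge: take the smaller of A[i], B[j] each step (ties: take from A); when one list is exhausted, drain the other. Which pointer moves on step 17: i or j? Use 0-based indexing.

i

i=0 j=0: A[i]=15>B[j]=1 take 1, j++
i=0 j=1: A[i]=15>B[j]=5 take 5, j++
i=0 j=2: A[i]=15>B[j]=8 take 8, j++
i=0 j=3: A[i]=15>B[j]=10 take 10, j++
i=0 j=4: A[i]=15>B[j]=11 take 11, j++
i=0 j=5: A[i]=15<=B[j]=15 take 15, i++
i=1 j=5: A[i]=22>B[j]=15 take 15, j++
i=1 j=6: A[i]=22<=B[j]=22 take 22, i++
i=2 j=6: A[i]=32>B[j]=22 take 22, j++
i=2 j=7: A[i]=32>B[j]=23 take 23, j++
i=2 j=8: A[i]=32>B[j]=28 take 28, j++
i=2 j=9: A[i]=32>B[j]=30 take 30, j++
i=2 j=10: A[i]=32>B[j]=31 take 31, j++
i=2 j=11: A[i]=32<=B[j]=37 take 32, i++
i=3 j=11: A[i]=36<=B[j]=37 take 36, i++
i=4 j=11: A[i]=39>B[j]=37 take 37, j++
i=4 j=12: B done, take A[i]=39, i++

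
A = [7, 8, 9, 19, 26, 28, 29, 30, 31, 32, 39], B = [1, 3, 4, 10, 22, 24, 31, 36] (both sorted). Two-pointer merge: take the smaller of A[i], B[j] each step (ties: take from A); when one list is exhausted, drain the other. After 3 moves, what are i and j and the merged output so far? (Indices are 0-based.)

i=0, j=3, merged so far=[1, 3, 4]

i=0 j=0: A[i]=7>B[j]=1 take 1, j++
i=0 j=1: A[i]=7>B[j]=3 take 3, j++
i=0 j=2: A[i]=7>B[j]=4 take 4, j++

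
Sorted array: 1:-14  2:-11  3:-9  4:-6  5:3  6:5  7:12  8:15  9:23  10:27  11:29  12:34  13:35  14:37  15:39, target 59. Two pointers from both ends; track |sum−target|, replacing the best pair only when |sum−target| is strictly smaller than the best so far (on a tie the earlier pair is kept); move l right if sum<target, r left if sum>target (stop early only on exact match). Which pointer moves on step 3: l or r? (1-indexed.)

l=1 r=15: -14+39=25 d=34 *, l++
l=2 r=15: -11+39=28 d=31 *, l++
l=3 r=15: -9+39=30 d=29 *, l++

l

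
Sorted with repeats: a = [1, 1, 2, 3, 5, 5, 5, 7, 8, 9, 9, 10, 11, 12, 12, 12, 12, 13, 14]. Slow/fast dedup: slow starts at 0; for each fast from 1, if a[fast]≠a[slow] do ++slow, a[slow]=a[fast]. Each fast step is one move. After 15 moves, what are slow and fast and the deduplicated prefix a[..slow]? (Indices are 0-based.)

slow=9, fast=16, prefix=[1, 2, 3, 5, 7, 8, 9, 10, 11, 12]

(s=0,f=1) a[fast]=1=a[slow] dup → fast++
(s=0,f=2) a[fast]=2≠a[slow]=1 write a[1]=2 → slow++,fast++
(s=1,f=3) a[fast]=3≠a[slow]=2 write a[2]=3 → slow++,fast++
(s=2,f=4) a[fast]=5≠a[slow]=3 write a[3]=5 → slow++,fast++
(s=3,f=5) a[fast]=5=a[slow] dup → fast++
(s=3,f=6) a[fast]=5=a[slow] dup → fast++
(s=3,f=7) a[fast]=7≠a[slow]=5 write a[4]=7 → slow++,fast++
(s=4,f=8) a[fast]=8≠a[slow]=7 write a[5]=8 → slow++,fast++
(s=5,f=9) a[fast]=9≠a[slow]=8 write a[6]=9 → slow++,fast++
(s=6,f=10) a[fast]=9=a[slow] dup → fast++
(s=6,f=11) a[fast]=10≠a[slow]=9 write a[7]=10 → slow++,fast++
(s=7,f=12) a[fast]=11≠a[slow]=10 write a[8]=11 → slow++,fast++
(s=8,f=13) a[fast]=12≠a[slow]=11 write a[9]=12 → slow++,fast++
(s=9,f=14) a[fast]=12=a[slow] dup → fast++
(s=9,f=15) a[fast]=12=a[slow] dup → fast++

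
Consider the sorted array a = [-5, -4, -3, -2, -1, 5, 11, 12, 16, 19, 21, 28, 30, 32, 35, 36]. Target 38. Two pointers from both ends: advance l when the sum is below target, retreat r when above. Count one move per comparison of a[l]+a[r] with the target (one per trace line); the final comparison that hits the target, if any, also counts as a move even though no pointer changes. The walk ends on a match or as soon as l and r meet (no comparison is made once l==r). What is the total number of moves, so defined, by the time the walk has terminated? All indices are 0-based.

[0,15] -5+36=31 <38 → l++
[1,15] -4+36=32 <38 → l++
[2,15] -3+36=33 <38 → l++
[3,15] -2+36=34 <38 → l++
[4,15] -1+36=35 <38 → l++
[5,15] 5+36=41 >38 → r--
[5,14] 5+35=40 >38 → r--
[5,13] 5+32=37 <38 → l++
[6,13] 11+32=43 >38 → r--
[6,12] 11+30=41 >38 → r--
[6,11] 11+28=39 >38 → r--
[6,10] 11+21=32 <38 → l++
[7,10] 12+21=33 <38 → l++
[8,10] 16+21=37 <38 → l++
[9,10] 19+21=40 >38 → r--

15 moves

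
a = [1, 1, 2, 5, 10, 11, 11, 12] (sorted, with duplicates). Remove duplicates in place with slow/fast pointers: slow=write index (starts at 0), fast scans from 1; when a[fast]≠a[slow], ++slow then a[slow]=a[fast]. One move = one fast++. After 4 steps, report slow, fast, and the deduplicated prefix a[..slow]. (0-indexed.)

slow=3, fast=5, prefix=[1, 2, 5, 10]

(s=0,f=1) a[fast]=1=a[slow] dup → fast++
(s=0,f=2) a[fast]=2≠a[slow]=1 write a[1]=2 → slow++,fast++
(s=1,f=3) a[fast]=5≠a[slow]=2 write a[2]=5 → slow++,fast++
(s=2,f=4) a[fast]=10≠a[slow]=5 write a[3]=10 → slow++,fast++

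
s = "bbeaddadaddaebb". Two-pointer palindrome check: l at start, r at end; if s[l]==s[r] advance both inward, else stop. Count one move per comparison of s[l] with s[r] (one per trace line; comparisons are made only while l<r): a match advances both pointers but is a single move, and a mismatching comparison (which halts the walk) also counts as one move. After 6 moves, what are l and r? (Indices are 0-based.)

l=6, r=8

l=0 r=14: 'b'=='b', l++,r--
l=1 r=13: 'b'=='b', l++,r--
l=2 r=12: 'e'=='e', l++,r--
l=3 r=11: 'a'=='a', l++,r--
l=4 r=10: 'd'=='d', l++,r--
l=5 r=9: 'd'=='d', l++,r--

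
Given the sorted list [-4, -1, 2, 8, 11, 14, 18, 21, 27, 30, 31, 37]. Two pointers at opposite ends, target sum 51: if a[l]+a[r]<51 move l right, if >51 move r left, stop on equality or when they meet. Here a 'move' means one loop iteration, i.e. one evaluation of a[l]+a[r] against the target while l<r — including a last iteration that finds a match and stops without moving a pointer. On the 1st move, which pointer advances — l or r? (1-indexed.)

l

[1,12] -4+37=33 <51 → l++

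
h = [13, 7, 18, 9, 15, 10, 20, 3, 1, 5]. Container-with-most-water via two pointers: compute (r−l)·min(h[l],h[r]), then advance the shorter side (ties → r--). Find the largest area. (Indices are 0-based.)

[0,9] min(13,5)*9=45 best=45 * → r--
[0,8] min(13,1)*8=8 best=45 → r--
[0,7] min(13,3)*7=21 best=45 → r--
[0,6] min(13,20)*6=78 best=78 * → l++
[1,6] min(7,20)*5=35 best=78 → l++
[2,6] min(18,20)*4=72 best=78 → l++
[3,6] min(9,20)*3=27 best=78 → l++
[4,6] min(15,20)*2=30 best=78 → l++
[5,6] min(10,20)*1=10 best=78 → l++

max area = 78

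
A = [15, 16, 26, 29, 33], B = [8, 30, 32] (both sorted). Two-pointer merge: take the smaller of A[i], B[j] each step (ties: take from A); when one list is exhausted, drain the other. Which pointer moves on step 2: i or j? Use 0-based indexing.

i

i=0 j=0: A[i]=15>B[j]=8 take 8, j++
i=0 j=1: A[i]=15<=B[j]=30 take 15, i++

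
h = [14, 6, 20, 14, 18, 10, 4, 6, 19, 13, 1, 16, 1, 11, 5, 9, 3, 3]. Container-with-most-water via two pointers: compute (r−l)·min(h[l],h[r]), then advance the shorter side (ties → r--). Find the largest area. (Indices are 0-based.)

max area = 154

[0,17] min(14,3)*17=51 best=51 * → r--
[0,16] min(14,3)*16=48 best=51 → r--
[0,15] min(14,9)*15=135 best=135 * → r--
[0,14] min(14,5)*14=70 best=135 → r--
[0,13] min(14,11)*13=143 best=143 * → r--
[0,12] min(14,1)*12=12 best=143 → r--
[0,11] min(14,16)*11=154 best=154 * → l++
[1,11] min(6,16)*10=60 best=154 → l++
[2,11] min(20,16)*9=144 best=154 → r--
[2,10] min(20,1)*8=8 best=154 → r--
[2,9] min(20,13)*7=91 best=154 → r--
[2,8] min(20,19)*6=114 best=154 → r--
[2,7] min(20,6)*5=30 best=154 → r--
[2,6] min(20,4)*4=16 best=154 → r--
[2,5] min(20,10)*3=30 best=154 → r--
[2,4] min(20,18)*2=36 best=154 → r--
[2,3] min(20,14)*1=14 best=154 → r--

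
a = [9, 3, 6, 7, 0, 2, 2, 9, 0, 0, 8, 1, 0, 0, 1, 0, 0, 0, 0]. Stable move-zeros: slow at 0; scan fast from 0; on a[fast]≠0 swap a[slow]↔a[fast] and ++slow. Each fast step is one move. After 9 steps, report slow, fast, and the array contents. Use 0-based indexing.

slow=7, fast=9, a=[9, 3, 6, 7, 2, 2, 9, 0, 0, 0, 8, 1, 0, 0, 1, 0, 0, 0, 0]

(s=0,f=0) a[fast]=9≠0 swap→a[0]=9 → slow++,fast++
(s=1,f=1) a[fast]=3≠0 swap→a[1]=3 → slow++,fast++
(s=2,f=2) a[fast]=6≠0 swap→a[2]=6 → slow++,fast++
(s=3,f=3) a[fast]=7≠0 swap→a[3]=7 → slow++,fast++
(s=4,f=4) a[fast]=0 → fast++
(s=4,f=5) a[fast]=2≠0 swap→a[4]=2 → slow++,fast++
(s=5,f=6) a[fast]=2≠0 swap→a[5]=2 → slow++,fast++
(s=6,f=7) a[fast]=9≠0 swap→a[6]=9 → slow++,fast++
(s=7,f=8) a[fast]=0 → fast++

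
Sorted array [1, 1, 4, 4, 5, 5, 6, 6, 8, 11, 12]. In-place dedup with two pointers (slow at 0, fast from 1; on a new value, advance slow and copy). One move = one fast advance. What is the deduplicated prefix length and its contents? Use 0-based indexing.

(s=0,f=1) a[fast]=1=a[slow] dup → fast++
(s=0,f=2) a[fast]=4≠a[slow]=1 write a[1]=4 → slow++,fast++
(s=1,f=3) a[fast]=4=a[slow] dup → fast++
(s=1,f=4) a[fast]=5≠a[slow]=4 write a[2]=5 → slow++,fast++
(s=2,f=5) a[fast]=5=a[slow] dup → fast++
(s=2,f=6) a[fast]=6≠a[slow]=5 write a[3]=6 → slow++,fast++
(s=3,f=7) a[fast]=6=a[slow] dup → fast++
(s=3,f=8) a[fast]=8≠a[slow]=6 write a[4]=8 → slow++,fast++
(s=4,f=9) a[fast]=11≠a[slow]=8 write a[5]=11 → slow++,fast++
(s=5,f=10) a[fast]=12≠a[slow]=11 write a[6]=12 → slow++,fast++

length 7; prefix = [1, 4, 5, 6, 8, 11, 12]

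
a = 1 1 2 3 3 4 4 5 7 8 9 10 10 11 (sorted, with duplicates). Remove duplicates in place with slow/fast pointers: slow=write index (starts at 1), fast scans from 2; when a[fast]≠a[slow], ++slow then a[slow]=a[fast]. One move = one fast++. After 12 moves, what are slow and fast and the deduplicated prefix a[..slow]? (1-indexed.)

slow=9, fast=14, prefix=[1, 2, 3, 4, 5, 7, 8, 9, 10]

slow=1 fast=2: a[fast]=1=a[slow] dup, fast++
slow=1 fast=3: a[fast]=2≠a[slow]=1 write a[2]=2, slow++,fast++
slow=2 fast=4: a[fast]=3≠a[slow]=2 write a[3]=3, slow++,fast++
slow=3 fast=5: a[fast]=3=a[slow] dup, fast++
slow=3 fast=6: a[fast]=4≠a[slow]=3 write a[4]=4, slow++,fast++
slow=4 fast=7: a[fast]=4=a[slow] dup, fast++
slow=4 fast=8: a[fast]=5≠a[slow]=4 write a[5]=5, slow++,fast++
slow=5 fast=9: a[fast]=7≠a[slow]=5 write a[6]=7, slow++,fast++
slow=6 fast=10: a[fast]=8≠a[slow]=7 write a[7]=8, slow++,fast++
slow=7 fast=11: a[fast]=9≠a[slow]=8 write a[8]=9, slow++,fast++
slow=8 fast=12: a[fast]=10≠a[slow]=9 write a[9]=10, slow++,fast++
slow=9 fast=13: a[fast]=10=a[slow] dup, fast++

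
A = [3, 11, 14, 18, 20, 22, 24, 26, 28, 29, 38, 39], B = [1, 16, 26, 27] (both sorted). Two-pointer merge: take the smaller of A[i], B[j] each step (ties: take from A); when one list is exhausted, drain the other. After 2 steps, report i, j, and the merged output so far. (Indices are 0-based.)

i=1, j=1, merged so far=[1, 3]

[i=0,j=0] A[i]=3>B[j]=1 take 1 → j++
[i=0,j=1] A[i]=3<=B[j]=16 take 3 → i++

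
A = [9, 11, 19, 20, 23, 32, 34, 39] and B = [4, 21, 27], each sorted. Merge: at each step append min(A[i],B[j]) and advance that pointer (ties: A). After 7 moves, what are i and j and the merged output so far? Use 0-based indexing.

[i=0,j=0] A[i]=9>B[j]=4 take 4 → j++
[i=0,j=1] A[i]=9<=B[j]=21 take 9 → i++
[i=1,j=1] A[i]=11<=B[j]=21 take 11 → i++
[i=2,j=1] A[i]=19<=B[j]=21 take 19 → i++
[i=3,j=1] A[i]=20<=B[j]=21 take 20 → i++
[i=4,j=1] A[i]=23>B[j]=21 take 21 → j++
[i=4,j=2] A[i]=23<=B[j]=27 take 23 → i++

i=5, j=2, merged so far=[4, 9, 11, 19, 20, 21, 23]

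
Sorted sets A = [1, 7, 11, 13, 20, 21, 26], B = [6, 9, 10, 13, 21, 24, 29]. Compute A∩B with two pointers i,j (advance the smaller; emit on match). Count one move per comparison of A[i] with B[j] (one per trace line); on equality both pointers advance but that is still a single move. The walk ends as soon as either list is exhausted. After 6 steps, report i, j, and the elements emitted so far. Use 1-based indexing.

[i=1,j=1] 1<6 → i++
[i=2,j=1] 7>6 → j++
[i=2,j=2] 7<9 → i++
[i=3,j=2] 11>9 → j++
[i=3,j=3] 11>10 → j++
[i=3,j=4] 11<13 → i++

i=4, j=4, emitted=[]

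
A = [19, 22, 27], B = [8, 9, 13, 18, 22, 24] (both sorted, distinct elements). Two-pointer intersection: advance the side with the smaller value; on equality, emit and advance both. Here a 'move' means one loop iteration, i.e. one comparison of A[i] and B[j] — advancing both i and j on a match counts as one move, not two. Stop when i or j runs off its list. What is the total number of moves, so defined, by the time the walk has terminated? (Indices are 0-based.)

7 moves

i=0 j=0: 19>8, j++
i=0 j=1: 19>9, j++
i=0 j=2: 19>13, j++
i=0 j=3: 19>18, j++
i=0 j=4: 19<22, i++
i=1 j=4: 22==22 emit, i++,j++
i=2 j=5: 27>24, j++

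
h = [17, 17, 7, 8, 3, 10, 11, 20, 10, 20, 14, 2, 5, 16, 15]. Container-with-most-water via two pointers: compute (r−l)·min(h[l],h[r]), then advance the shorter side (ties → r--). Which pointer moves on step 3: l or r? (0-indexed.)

l=0 r=14: min(17,15)*14=210 best=210 *, r--
l=0 r=13: min(17,16)*13=208 best=210, r--
l=0 r=12: min(17,5)*12=60 best=210, r--

r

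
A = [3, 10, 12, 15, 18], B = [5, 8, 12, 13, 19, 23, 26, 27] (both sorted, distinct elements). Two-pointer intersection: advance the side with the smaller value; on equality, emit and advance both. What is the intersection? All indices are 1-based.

intersection = [12]

i=1 j=1: 3<5, i++
i=2 j=1: 10>5, j++
i=2 j=2: 10>8, j++
i=2 j=3: 10<12, i++
i=3 j=3: 12==12 emit, i++,j++
i=4 j=4: 15>13, j++
i=4 j=5: 15<19, i++
i=5 j=5: 18<19, i++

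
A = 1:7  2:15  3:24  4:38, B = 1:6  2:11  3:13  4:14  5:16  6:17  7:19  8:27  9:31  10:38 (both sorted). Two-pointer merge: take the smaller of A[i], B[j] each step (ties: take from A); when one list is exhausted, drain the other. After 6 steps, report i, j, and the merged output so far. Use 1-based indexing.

i=3, j=5, merged so far=[6, 7, 11, 13, 14, 15]

i=1 j=1: A[i]=7>B[j]=6 take 6, j++
i=1 j=2: A[i]=7<=B[j]=11 take 7, i++
i=2 j=2: A[i]=15>B[j]=11 take 11, j++
i=2 j=3: A[i]=15>B[j]=13 take 13, j++
i=2 j=4: A[i]=15>B[j]=14 take 14, j++
i=2 j=5: A[i]=15<=B[j]=16 take 15, i++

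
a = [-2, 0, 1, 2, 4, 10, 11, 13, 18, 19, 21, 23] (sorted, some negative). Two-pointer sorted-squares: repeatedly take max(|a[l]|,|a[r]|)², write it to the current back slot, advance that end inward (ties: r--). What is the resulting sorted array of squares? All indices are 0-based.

[0, 1, 4, 4, 16, 100, 121, 169, 324, 361, 441, 529]

[0,11] |-2|<=|23| out[11]=529 → r--
[0,10] |-2|<=|21| out[10]=441 → r--
[0,9] |-2|<=|19| out[9]=361 → r--
[0,8] |-2|<=|18| out[8]=324 → r--
[0,7] |-2|<=|13| out[7]=169 → r--
[0,6] |-2|<=|11| out[6]=121 → r--
[0,5] |-2|<=|10| out[5]=100 → r--
[0,4] |-2|<=|4| out[4]=16 → r--
[0,3] |-2|<=|2| out[3]=4 → r--
[0,2] |-2|>|1| out[2]=4 → l++
[1,2] |0|<=|1| out[1]=1 → r--
[1,1] |0|<=|0| out[0]=0 → r--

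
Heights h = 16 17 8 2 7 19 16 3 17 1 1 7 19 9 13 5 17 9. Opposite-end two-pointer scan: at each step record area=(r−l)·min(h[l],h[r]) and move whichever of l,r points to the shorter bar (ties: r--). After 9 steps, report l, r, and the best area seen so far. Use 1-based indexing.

l=5, r=13, best area=256

[1,18] min(16,9)*17=153 best=153 * → r--
[1,17] min(16,17)*16=256 best=256 * → l++
[2,17] min(17,17)*15=255 best=256 → r--
[2,16] min(17,5)*14=70 best=256 → r--
[2,15] min(17,13)*13=169 best=256 → r--
[2,14] min(17,9)*12=108 best=256 → r--
[2,13] min(17,19)*11=187 best=256 → l++
[3,13] min(8,19)*10=80 best=256 → l++
[4,13] min(2,19)*9=18 best=256 → l++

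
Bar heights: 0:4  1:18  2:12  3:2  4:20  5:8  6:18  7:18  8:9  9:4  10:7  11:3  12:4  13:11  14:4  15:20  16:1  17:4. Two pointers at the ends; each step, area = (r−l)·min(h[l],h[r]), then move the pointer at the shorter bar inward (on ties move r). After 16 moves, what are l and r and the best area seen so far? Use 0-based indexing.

l=4, r=5, best area=252

[0,17] min(4,4)*17=68 best=68 * → r--
[0,16] min(4,1)*16=16 best=68 → r--
[0,15] min(4,20)*15=60 best=68 → l++
[1,15] min(18,20)*14=252 best=252 * → l++
[2,15] min(12,20)*13=156 best=252 → l++
[3,15] min(2,20)*12=24 best=252 → l++
[4,15] min(20,20)*11=220 best=252 → r--
[4,14] min(20,4)*10=40 best=252 → r--
[4,13] min(20,11)*9=99 best=252 → r--
[4,12] min(20,4)*8=32 best=252 → r--
[4,11] min(20,3)*7=21 best=252 → r--
[4,10] min(20,7)*6=42 best=252 → r--
[4,9] min(20,4)*5=20 best=252 → r--
[4,8] min(20,9)*4=36 best=252 → r--
[4,7] min(20,18)*3=54 best=252 → r--
[4,6] min(20,18)*2=36 best=252 → r--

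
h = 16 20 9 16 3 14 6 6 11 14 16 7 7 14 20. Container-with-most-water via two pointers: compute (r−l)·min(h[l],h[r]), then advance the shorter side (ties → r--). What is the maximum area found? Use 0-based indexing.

max area = 260

l=0 r=14: min(16,20)*14=224 best=224 *, l++
l=1 r=14: min(20,20)*13=260 best=260 *, r--
l=1 r=13: min(20,14)*12=168 best=260, r--
l=1 r=12: min(20,7)*11=77 best=260, r--
l=1 r=11: min(20,7)*10=70 best=260, r--
l=1 r=10: min(20,16)*9=144 best=260, r--
l=1 r=9: min(20,14)*8=112 best=260, r--
l=1 r=8: min(20,11)*7=77 best=260, r--
l=1 r=7: min(20,6)*6=36 best=260, r--
l=1 r=6: min(20,6)*5=30 best=260, r--
l=1 r=5: min(20,14)*4=56 best=260, r--
l=1 r=4: min(20,3)*3=9 best=260, r--
l=1 r=3: min(20,16)*2=32 best=260, r--
l=1 r=2: min(20,9)*1=9 best=260, r--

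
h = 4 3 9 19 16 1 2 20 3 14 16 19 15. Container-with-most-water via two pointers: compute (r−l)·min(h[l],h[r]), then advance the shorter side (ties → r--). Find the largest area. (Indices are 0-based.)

max area = 152

[0,12] min(4,15)*12=48 best=48 * → l++
[1,12] min(3,15)*11=33 best=48 → l++
[2,12] min(9,15)*10=90 best=90 * → l++
[3,12] min(19,15)*9=135 best=135 * → r--
[3,11] min(19,19)*8=152 best=152 * → r--
[3,10] min(19,16)*7=112 best=152 → r--
[3,9] min(19,14)*6=84 best=152 → r--
[3,8] min(19,3)*5=15 best=152 → r--
[3,7] min(19,20)*4=76 best=152 → l++
[4,7] min(16,20)*3=48 best=152 → l++
[5,7] min(1,20)*2=2 best=152 → l++
[6,7] min(2,20)*1=2 best=152 → l++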